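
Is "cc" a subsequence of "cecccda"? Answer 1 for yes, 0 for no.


Check if "cc" is a subsequence of "cecccda"
Greedy scan:
  Position 0 ('c'): matches sub[0] = 'c'
  Position 1 ('e'): no match needed
  Position 2 ('c'): matches sub[1] = 'c'
  Position 3 ('c'): no match needed
  Position 4 ('c'): no match needed
  Position 5 ('d'): no match needed
  Position 6 ('a'): no match needed
All 2 characters matched => is a subsequence

1


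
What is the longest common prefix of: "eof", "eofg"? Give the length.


Words: eof, eofg
  Position 0: all 'e' => match
  Position 1: all 'o' => match
  Position 2: all 'f' => match
LCP = "eof" (length 3)

3


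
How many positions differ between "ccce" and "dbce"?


Comparing "ccce" and "dbce" position by position:
  Position 0: 'c' vs 'd' => DIFFER
  Position 1: 'c' vs 'b' => DIFFER
  Position 2: 'c' vs 'c' => same
  Position 3: 'e' vs 'e' => same
Positions that differ: 2

2


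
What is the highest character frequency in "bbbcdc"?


Input: bbbcdc
Character counts:
  'b': 3
  'c': 2
  'd': 1
Maximum frequency: 3

3


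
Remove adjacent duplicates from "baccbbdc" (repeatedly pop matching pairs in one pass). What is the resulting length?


Input: baccbbdc
Stack-based adjacent duplicate removal:
  Read 'b': push. Stack: b
  Read 'a': push. Stack: ba
  Read 'c': push. Stack: bac
  Read 'c': matches stack top 'c' => pop. Stack: ba
  Read 'b': push. Stack: bab
  Read 'b': matches stack top 'b' => pop. Stack: ba
  Read 'd': push. Stack: bad
  Read 'c': push. Stack: badc
Final stack: "badc" (length 4)

4


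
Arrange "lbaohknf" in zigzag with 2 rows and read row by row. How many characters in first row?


Zigzag "lbaohknf" into 2 rows:
Placing characters:
  'l' => row 0
  'b' => row 1
  'a' => row 0
  'o' => row 1
  'h' => row 0
  'k' => row 1
  'n' => row 0
  'f' => row 1
Rows:
  Row 0: "lahn"
  Row 1: "bokf"
First row length: 4

4


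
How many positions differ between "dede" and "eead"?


Comparing "dede" and "eead" position by position:
  Position 0: 'd' vs 'e' => DIFFER
  Position 1: 'e' vs 'e' => same
  Position 2: 'd' vs 'a' => DIFFER
  Position 3: 'e' vs 'd' => DIFFER
Positions that differ: 3

3


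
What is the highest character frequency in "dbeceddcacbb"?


Input: dbeceddcacbb
Character counts:
  'a': 1
  'b': 3
  'c': 3
  'd': 3
  'e': 2
Maximum frequency: 3

3


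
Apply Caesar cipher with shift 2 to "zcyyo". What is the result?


Caesar cipher: shift "zcyyo" by 2
  'z' (pos 25) + 2 = pos 1 = 'b'
  'c' (pos 2) + 2 = pos 4 = 'e'
  'y' (pos 24) + 2 = pos 0 = 'a'
  'y' (pos 24) + 2 = pos 0 = 'a'
  'o' (pos 14) + 2 = pos 16 = 'q'
Result: beaaq

beaaq


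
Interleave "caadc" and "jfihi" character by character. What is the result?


Interleaving "caadc" and "jfihi":
  Position 0: 'c' from first, 'j' from second => "cj"
  Position 1: 'a' from first, 'f' from second => "af"
  Position 2: 'a' from first, 'i' from second => "ai"
  Position 3: 'd' from first, 'h' from second => "dh"
  Position 4: 'c' from first, 'i' from second => "ci"
Result: cjafaidhci

cjafaidhci


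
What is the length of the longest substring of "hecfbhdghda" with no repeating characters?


Input: "hecfbhdghda"
Sliding window (track last position of each char):
  Position 0 ('h'): window [0,0] length 1 -- new best
  Position 1 ('e'): window [0,1] length 2 -- new best
  Position 2 ('c'): window [0,2] length 3 -- new best
  Position 3 ('f'): window [0,3] length 4 -- new best
  Position 4 ('b'): window [0,4] length 5 -- new best
  Position 5 ('h'): repeat (last at 0), move window start to 1
  Position 5 ('h'): window [1,5] length 5
  Position 6 ('d'): window [1,6] length 6 -- new best
  Position 7 ('g'): window [1,7] length 7 -- new best
  Position 8 ('h'): repeat (last at 5), move window start to 6
  Position 8 ('h'): window [6,8] length 3
  Position 9 ('d'): repeat (last at 6), move window start to 7
  Position 9 ('d'): window [7,9] length 3
  Position 10 ('a'): window [7,10] length 4
Longest substring with no repeats: "ecfbhdg" with length 7

7


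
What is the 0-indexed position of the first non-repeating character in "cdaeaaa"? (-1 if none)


Input: cdaeaaa
Character frequencies:
  'a': 4
  'c': 1
  'd': 1
  'e': 1
Scanning left to right for freq == 1:
  Position 0 ('c'): unique! => answer = 0

0


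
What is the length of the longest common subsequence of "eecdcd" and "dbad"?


LCS of "eecdcd" and "dbad"
DP table:
           d    b    a    d
      0    0    0    0    0
  e   0    0    0    0    0
  e   0    0    0    0    0
  c   0    0    0    0    0
  d   0    1    1    1    1
  c   0    1    1    1    1
  d   0    1    1    1    2
LCS length = dp[6][4] = 2

2


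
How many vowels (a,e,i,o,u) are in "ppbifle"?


Input: ppbifle
Checking each character:
  'p' at position 0: consonant
  'p' at position 1: consonant
  'b' at position 2: consonant
  'i' at position 3: vowel (running total: 1)
  'f' at position 4: consonant
  'l' at position 5: consonant
  'e' at position 6: vowel (running total: 2)
Total vowels: 2

2


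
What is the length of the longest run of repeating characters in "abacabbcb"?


Input: "abacabbcb"
Scanning for longest run:
  Position 1 ('b'): new char, reset run to 1
  Position 2 ('a'): new char, reset run to 1
  Position 3 ('c'): new char, reset run to 1
  Position 4 ('a'): new char, reset run to 1
  Position 5 ('b'): new char, reset run to 1
  Position 6 ('b'): continues run of 'b', length=2
  Position 7 ('c'): new char, reset run to 1
  Position 8 ('b'): new char, reset run to 1
Longest run: 'b' with length 2

2


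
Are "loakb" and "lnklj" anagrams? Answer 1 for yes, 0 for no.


Strings: "loakb", "lnklj"
Sorted first:  abklo
Sorted second: jklln
Differ at position 0: 'a' vs 'j' => not anagrams

0


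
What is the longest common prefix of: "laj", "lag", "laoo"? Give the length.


Words: laj, lag, laoo
  Position 0: all 'l' => match
  Position 1: all 'a' => match
  Position 2: ('j', 'g', 'o') => mismatch, stop
LCP = "la" (length 2)

2


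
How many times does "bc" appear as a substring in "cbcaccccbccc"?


Searching for "bc" in "cbcaccccbccc"
Scanning each position:
  Position 0: "cb" => no
  Position 1: "bc" => MATCH
  Position 2: "ca" => no
  Position 3: "ac" => no
  Position 4: "cc" => no
  Position 5: "cc" => no
  Position 6: "cc" => no
  Position 7: "cb" => no
  Position 8: "bc" => MATCH
  Position 9: "cc" => no
  Position 10: "cc" => no
Total occurrences: 2

2


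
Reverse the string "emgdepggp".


Input: emgdepggp
Reading characters right to left:
  Position 8: 'p'
  Position 7: 'g'
  Position 6: 'g'
  Position 5: 'p'
  Position 4: 'e'
  Position 3: 'd'
  Position 2: 'g'
  Position 1: 'm'
  Position 0: 'e'
Reversed: pggpedgme

pggpedgme


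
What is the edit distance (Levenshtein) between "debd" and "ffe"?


Computing edit distance: "debd" -> "ffe"
DP table:
           f    f    e
      0    1    2    3
  d   1    1    2    3
  e   2    2    2    2
  b   3    3    3    3
  d   4    4    4    4
Edit distance = dp[4][3] = 4

4


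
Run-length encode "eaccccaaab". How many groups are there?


Input: eaccccaaab
Scanning for consecutive runs:
  Group 1: 'e' x 1 (positions 0-0)
  Group 2: 'a' x 1 (positions 1-1)
  Group 3: 'c' x 4 (positions 2-5)
  Group 4: 'a' x 3 (positions 6-8)
  Group 5: 'b' x 1 (positions 9-9)
Total groups: 5

5


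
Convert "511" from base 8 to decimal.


Input: "511" in base 8
Positional expansion:
  Digit '5' (value 5) x 8^2 = 320
  Digit '1' (value 1) x 8^1 = 8
  Digit '1' (value 1) x 8^0 = 1
Sum = 329

329


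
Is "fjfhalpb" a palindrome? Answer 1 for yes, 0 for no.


Input: fjfhalpb
Reversed: bplahfjf
  Compare pos 0 ('f') with pos 7 ('b'): MISMATCH
  Compare pos 1 ('j') with pos 6 ('p'): MISMATCH
  Compare pos 2 ('f') with pos 5 ('l'): MISMATCH
  Compare pos 3 ('h') with pos 4 ('a'): MISMATCH
Result: not a palindrome

0


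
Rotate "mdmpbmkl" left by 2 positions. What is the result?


Input: "mdmpbmkl", rotate left by 2
First 2 characters: "md"
Remaining characters: "mpbmkl"
Concatenate remaining + first: "mpbmkl" + "md" = "mpbmklmd"

mpbmklmd


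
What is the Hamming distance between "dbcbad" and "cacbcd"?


Comparing "dbcbad" and "cacbcd" position by position:
  Position 0: 'd' vs 'c' => differ
  Position 1: 'b' vs 'a' => differ
  Position 2: 'c' vs 'c' => same
  Position 3: 'b' vs 'b' => same
  Position 4: 'a' vs 'c' => differ
  Position 5: 'd' vs 'd' => same
Total differences (Hamming distance): 3

3


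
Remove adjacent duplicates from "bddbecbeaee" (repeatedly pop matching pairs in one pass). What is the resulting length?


Input: bddbecbeaee
Stack-based adjacent duplicate removal:
  Read 'b': push. Stack: b
  Read 'd': push. Stack: bd
  Read 'd': matches stack top 'd' => pop. Stack: b
  Read 'b': matches stack top 'b' => pop. Stack: (empty)
  Read 'e': push. Stack: e
  Read 'c': push. Stack: ec
  Read 'b': push. Stack: ecb
  Read 'e': push. Stack: ecbe
  Read 'a': push. Stack: ecbea
  Read 'e': push. Stack: ecbeae
  Read 'e': matches stack top 'e' => pop. Stack: ecbea
Final stack: "ecbea" (length 5)

5


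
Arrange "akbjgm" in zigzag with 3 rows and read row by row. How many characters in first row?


Zigzag "akbjgm" into 3 rows:
Placing characters:
  'a' => row 0
  'k' => row 1
  'b' => row 2
  'j' => row 1
  'g' => row 0
  'm' => row 1
Rows:
  Row 0: "ag"
  Row 1: "kjm"
  Row 2: "b"
First row length: 2

2


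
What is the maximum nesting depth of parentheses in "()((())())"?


Input: "()((())())"
Tracking depth:
  Position 0 '(': depth becomes 1
  Position 1 ')': depth becomes 0
  Position 2 '(': depth becomes 1
  Position 3 '(': depth becomes 2
  Position 4 '(': depth becomes 3
  Position 5 ')': depth becomes 2
  Position 6 ')': depth becomes 1
  Position 7 '(': depth becomes 2
  Position 8 ')': depth becomes 1
  Position 9 ')': depth becomes 0
Maximum depth reached: 3

3


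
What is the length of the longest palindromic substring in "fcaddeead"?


Input: "fcaddeead"
Checking substrings for palindromes:
  [3:5] "dd" (len 2) => palindrome
  [5:7] "ee" (len 2) => palindrome
Longest palindromic substring: "dd" with length 2

2


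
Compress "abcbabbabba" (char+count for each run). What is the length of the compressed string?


Input: abcbabbabba
Runs:
  'a' x 1 => "a1"
  'b' x 1 => "b1"
  'c' x 1 => "c1"
  'b' x 1 => "b1"
  'a' x 1 => "a1"
  'b' x 2 => "b2"
  'a' x 1 => "a1"
  'b' x 2 => "b2"
  'a' x 1 => "a1"
Compressed: "a1b1c1b1a1b2a1b2a1"
Compressed length: 18

18


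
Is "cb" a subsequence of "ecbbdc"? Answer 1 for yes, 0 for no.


Check if "cb" is a subsequence of "ecbbdc"
Greedy scan:
  Position 0 ('e'): no match needed
  Position 1 ('c'): matches sub[0] = 'c'
  Position 2 ('b'): matches sub[1] = 'b'
  Position 3 ('b'): no match needed
  Position 4 ('d'): no match needed
  Position 5 ('c'): no match needed
All 2 characters matched => is a subsequence

1


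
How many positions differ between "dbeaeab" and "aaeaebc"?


Comparing "dbeaeab" and "aaeaebc" position by position:
  Position 0: 'd' vs 'a' => DIFFER
  Position 1: 'b' vs 'a' => DIFFER
  Position 2: 'e' vs 'e' => same
  Position 3: 'a' vs 'a' => same
  Position 4: 'e' vs 'e' => same
  Position 5: 'a' vs 'b' => DIFFER
  Position 6: 'b' vs 'c' => DIFFER
Positions that differ: 4

4


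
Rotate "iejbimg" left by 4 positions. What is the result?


Input: "iejbimg", rotate left by 4
First 4 characters: "iejb"
Remaining characters: "img"
Concatenate remaining + first: "img" + "iejb" = "imgiejb"

imgiejb


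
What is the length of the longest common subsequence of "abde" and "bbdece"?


LCS of "abde" and "bbdece"
DP table:
           b    b    d    e    c    e
      0    0    0    0    0    0    0
  a   0    0    0    0    0    0    0
  b   0    1    1    1    1    1    1
  d   0    1    1    2    2    2    2
  e   0    1    1    2    3    3    3
LCS length = dp[4][6] = 3

3


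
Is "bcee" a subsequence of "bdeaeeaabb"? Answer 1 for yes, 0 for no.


Check if "bcee" is a subsequence of "bdeaeeaabb"
Greedy scan:
  Position 0 ('b'): matches sub[0] = 'b'
  Position 1 ('d'): no match needed
  Position 2 ('e'): no match needed
  Position 3 ('a'): no match needed
  Position 4 ('e'): no match needed
  Position 5 ('e'): no match needed
  Position 6 ('a'): no match needed
  Position 7 ('a'): no match needed
  Position 8 ('b'): no match needed
  Position 9 ('b'): no match needed
Only matched 1/4 characters => not a subsequence

0


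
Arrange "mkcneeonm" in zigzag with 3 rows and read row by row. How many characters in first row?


Zigzag "mkcneeonm" into 3 rows:
Placing characters:
  'm' => row 0
  'k' => row 1
  'c' => row 2
  'n' => row 1
  'e' => row 0
  'e' => row 1
  'o' => row 2
  'n' => row 1
  'm' => row 0
Rows:
  Row 0: "mem"
  Row 1: "knen"
  Row 2: "co"
First row length: 3

3


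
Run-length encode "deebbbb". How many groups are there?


Input: deebbbb
Scanning for consecutive runs:
  Group 1: 'd' x 1 (positions 0-0)
  Group 2: 'e' x 2 (positions 1-2)
  Group 3: 'b' x 4 (positions 3-6)
Total groups: 3

3


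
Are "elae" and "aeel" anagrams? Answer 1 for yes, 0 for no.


Strings: "elae", "aeel"
Sorted first:  aeel
Sorted second: aeel
Sorted forms match => anagrams

1


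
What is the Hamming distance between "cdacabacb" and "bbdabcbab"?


Comparing "cdacabacb" and "bbdabcbab" position by position:
  Position 0: 'c' vs 'b' => differ
  Position 1: 'd' vs 'b' => differ
  Position 2: 'a' vs 'd' => differ
  Position 3: 'c' vs 'a' => differ
  Position 4: 'a' vs 'b' => differ
  Position 5: 'b' vs 'c' => differ
  Position 6: 'a' vs 'b' => differ
  Position 7: 'c' vs 'a' => differ
  Position 8: 'b' vs 'b' => same
Total differences (Hamming distance): 8

8


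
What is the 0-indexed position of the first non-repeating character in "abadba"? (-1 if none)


Input: abadba
Character frequencies:
  'a': 3
  'b': 2
  'd': 1
Scanning left to right for freq == 1:
  Position 0 ('a'): freq=3, skip
  Position 1 ('b'): freq=2, skip
  Position 2 ('a'): freq=3, skip
  Position 3 ('d'): unique! => answer = 3

3


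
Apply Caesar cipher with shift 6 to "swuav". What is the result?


Caesar cipher: shift "swuav" by 6
  's' (pos 18) + 6 = pos 24 = 'y'
  'w' (pos 22) + 6 = pos 2 = 'c'
  'u' (pos 20) + 6 = pos 0 = 'a'
  'a' (pos 0) + 6 = pos 6 = 'g'
  'v' (pos 21) + 6 = pos 1 = 'b'
Result: ycagb

ycagb


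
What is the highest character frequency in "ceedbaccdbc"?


Input: ceedbaccdbc
Character counts:
  'a': 1
  'b': 2
  'c': 4
  'd': 2
  'e': 2
Maximum frequency: 4

4


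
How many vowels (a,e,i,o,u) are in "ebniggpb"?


Input: ebniggpb
Checking each character:
  'e' at position 0: vowel (running total: 1)
  'b' at position 1: consonant
  'n' at position 2: consonant
  'i' at position 3: vowel (running total: 2)
  'g' at position 4: consonant
  'g' at position 5: consonant
  'p' at position 6: consonant
  'b' at position 7: consonant
Total vowels: 2

2


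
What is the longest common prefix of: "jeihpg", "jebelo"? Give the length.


Words: jeihpg, jebelo
  Position 0: all 'j' => match
  Position 1: all 'e' => match
  Position 2: ('i', 'b') => mismatch, stop
LCP = "je" (length 2)

2


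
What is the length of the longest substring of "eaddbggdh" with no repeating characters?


Input: "eaddbggdh"
Sliding window (track last position of each char):
  Position 0 ('e'): window [0,0] length 1 -- new best
  Position 1 ('a'): window [0,1] length 2 -- new best
  Position 2 ('d'): window [0,2] length 3 -- new best
  Position 3 ('d'): repeat (last at 2), move window start to 3
  Position 3 ('d'): window [3,3] length 1
  Position 4 ('b'): window [3,4] length 2
  Position 5 ('g'): window [3,5] length 3
  Position 6 ('g'): repeat (last at 5), move window start to 6
  Position 6 ('g'): window [6,6] length 1
  Position 7 ('d'): window [6,7] length 2
  Position 8 ('h'): window [6,8] length 3
Longest substring with no repeats: "ead" with length 3

3


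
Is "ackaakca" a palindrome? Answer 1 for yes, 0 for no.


Input: ackaakca
Reversed: ackaakca
  Compare pos 0 ('a') with pos 7 ('a'): match
  Compare pos 1 ('c') with pos 6 ('c'): match
  Compare pos 2 ('k') with pos 5 ('k'): match
  Compare pos 3 ('a') with pos 4 ('a'): match
Result: palindrome

1


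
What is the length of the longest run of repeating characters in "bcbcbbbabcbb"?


Input: "bcbcbbbabcbb"
Scanning for longest run:
  Position 1 ('c'): new char, reset run to 1
  Position 2 ('b'): new char, reset run to 1
  Position 3 ('c'): new char, reset run to 1
  Position 4 ('b'): new char, reset run to 1
  Position 5 ('b'): continues run of 'b', length=2
  Position 6 ('b'): continues run of 'b', length=3
  Position 7 ('a'): new char, reset run to 1
  Position 8 ('b'): new char, reset run to 1
  Position 9 ('c'): new char, reset run to 1
  Position 10 ('b'): new char, reset run to 1
  Position 11 ('b'): continues run of 'b', length=2
Longest run: 'b' with length 3

3


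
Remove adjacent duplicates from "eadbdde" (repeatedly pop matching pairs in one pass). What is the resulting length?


Input: eadbdde
Stack-based adjacent duplicate removal:
  Read 'e': push. Stack: e
  Read 'a': push. Stack: ea
  Read 'd': push. Stack: ead
  Read 'b': push. Stack: eadb
  Read 'd': push. Stack: eadbd
  Read 'd': matches stack top 'd' => pop. Stack: eadb
  Read 'e': push. Stack: eadbe
Final stack: "eadbe" (length 5)

5


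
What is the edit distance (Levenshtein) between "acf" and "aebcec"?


Computing edit distance: "acf" -> "aebcec"
DP table:
           a    e    b    c    e    c
      0    1    2    3    4    5    6
  a   1    0    1    2    3    4    5
  c   2    1    1    2    2    3    4
  f   3    2    2    2    3    3    4
Edit distance = dp[3][6] = 4

4


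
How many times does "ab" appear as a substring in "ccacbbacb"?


Searching for "ab" in "ccacbbacb"
Scanning each position:
  Position 0: "cc" => no
  Position 1: "ca" => no
  Position 2: "ac" => no
  Position 3: "cb" => no
  Position 4: "bb" => no
  Position 5: "ba" => no
  Position 6: "ac" => no
  Position 7: "cb" => no
Total occurrences: 0

0


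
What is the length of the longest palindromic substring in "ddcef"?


Input: "ddcef"
Checking substrings for palindromes:
  [0:2] "dd" (len 2) => palindrome
Longest palindromic substring: "dd" with length 2

2


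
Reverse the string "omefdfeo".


Input: omefdfeo
Reading characters right to left:
  Position 7: 'o'
  Position 6: 'e'
  Position 5: 'f'
  Position 4: 'd'
  Position 3: 'f'
  Position 2: 'e'
  Position 1: 'm'
  Position 0: 'o'
Reversed: oefdfemo

oefdfemo


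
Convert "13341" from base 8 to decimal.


Input: "13341" in base 8
Positional expansion:
  Digit '1' (value 1) x 8^4 = 4096
  Digit '3' (value 3) x 8^3 = 1536
  Digit '3' (value 3) x 8^2 = 192
  Digit '4' (value 4) x 8^1 = 32
  Digit '1' (value 1) x 8^0 = 1
Sum = 5857

5857


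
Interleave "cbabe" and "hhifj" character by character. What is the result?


Interleaving "cbabe" and "hhifj":
  Position 0: 'c' from first, 'h' from second => "ch"
  Position 1: 'b' from first, 'h' from second => "bh"
  Position 2: 'a' from first, 'i' from second => "ai"
  Position 3: 'b' from first, 'f' from second => "bf"
  Position 4: 'e' from first, 'j' from second => "ej"
Result: chbhaibfej

chbhaibfej


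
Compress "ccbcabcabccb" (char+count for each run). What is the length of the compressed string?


Input: ccbcabcabccb
Runs:
  'c' x 2 => "c2"
  'b' x 1 => "b1"
  'c' x 1 => "c1"
  'a' x 1 => "a1"
  'b' x 1 => "b1"
  'c' x 1 => "c1"
  'a' x 1 => "a1"
  'b' x 1 => "b1"
  'c' x 2 => "c2"
  'b' x 1 => "b1"
Compressed: "c2b1c1a1b1c1a1b1c2b1"
Compressed length: 20

20


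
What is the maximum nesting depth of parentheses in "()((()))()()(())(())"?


Input: "()((()))()()(())(())"
Tracking depth:
  Position 0 '(': depth becomes 1
  Position 1 ')': depth becomes 0
  Position 2 '(': depth becomes 1
  Position 3 '(': depth becomes 2
  Position 4 '(': depth becomes 3
  Position 5 ')': depth becomes 2
  Position 6 ')': depth becomes 1
  Position 7 ')': depth becomes 0
  Position 8 '(': depth becomes 1
  Position 9 ')': depth becomes 0
  Position 10 '(': depth becomes 1
  Position 11 ')': depth becomes 0
  Position 12 '(': depth becomes 1
  Position 13 '(': depth becomes 2
  Position 14 ')': depth becomes 1
  Position 15 ')': depth becomes 0
  Position 16 '(': depth becomes 1
  Position 17 '(': depth becomes 2
  Position 18 ')': depth becomes 1
  Position 19 ')': depth becomes 0
Maximum depth reached: 3

3


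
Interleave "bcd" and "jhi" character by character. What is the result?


Interleaving "bcd" and "jhi":
  Position 0: 'b' from first, 'j' from second => "bj"
  Position 1: 'c' from first, 'h' from second => "ch"
  Position 2: 'd' from first, 'i' from second => "di"
Result: bjchdi

bjchdi


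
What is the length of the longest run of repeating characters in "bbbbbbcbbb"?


Input: "bbbbbbcbbb"
Scanning for longest run:
  Position 1 ('b'): continues run of 'b', length=2
  Position 2 ('b'): continues run of 'b', length=3
  Position 3 ('b'): continues run of 'b', length=4
  Position 4 ('b'): continues run of 'b', length=5
  Position 5 ('b'): continues run of 'b', length=6
  Position 6 ('c'): new char, reset run to 1
  Position 7 ('b'): new char, reset run to 1
  Position 8 ('b'): continues run of 'b', length=2
  Position 9 ('b'): continues run of 'b', length=3
Longest run: 'b' with length 6

6


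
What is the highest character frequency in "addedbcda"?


Input: addedbcda
Character counts:
  'a': 2
  'b': 1
  'c': 1
  'd': 4
  'e': 1
Maximum frequency: 4

4


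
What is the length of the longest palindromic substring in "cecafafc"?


Input: "cecafafc"
Checking substrings for palindromes:
  [0:3] "cec" (len 3) => palindrome
  [3:6] "afa" (len 3) => palindrome
  [4:7] "faf" (len 3) => palindrome
Longest palindromic substring: "cec" with length 3

3


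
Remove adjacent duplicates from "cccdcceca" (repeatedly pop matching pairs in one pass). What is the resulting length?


Input: cccdcceca
Stack-based adjacent duplicate removal:
  Read 'c': push. Stack: c
  Read 'c': matches stack top 'c' => pop. Stack: (empty)
  Read 'c': push. Stack: c
  Read 'd': push. Stack: cd
  Read 'c': push. Stack: cdc
  Read 'c': matches stack top 'c' => pop. Stack: cd
  Read 'e': push. Stack: cde
  Read 'c': push. Stack: cdec
  Read 'a': push. Stack: cdeca
Final stack: "cdeca" (length 5)

5


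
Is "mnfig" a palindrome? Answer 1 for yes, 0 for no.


Input: mnfig
Reversed: gifnm
  Compare pos 0 ('m') with pos 4 ('g'): MISMATCH
  Compare pos 1 ('n') with pos 3 ('i'): MISMATCH
Result: not a palindrome

0


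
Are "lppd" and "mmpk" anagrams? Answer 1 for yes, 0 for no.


Strings: "lppd", "mmpk"
Sorted first:  dlpp
Sorted second: kmmp
Differ at position 0: 'd' vs 'k' => not anagrams

0


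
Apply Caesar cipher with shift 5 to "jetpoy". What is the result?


Caesar cipher: shift "jetpoy" by 5
  'j' (pos 9) + 5 = pos 14 = 'o'
  'e' (pos 4) + 5 = pos 9 = 'j'
  't' (pos 19) + 5 = pos 24 = 'y'
  'p' (pos 15) + 5 = pos 20 = 'u'
  'o' (pos 14) + 5 = pos 19 = 't'
  'y' (pos 24) + 5 = pos 3 = 'd'
Result: ojyutd

ojyutd


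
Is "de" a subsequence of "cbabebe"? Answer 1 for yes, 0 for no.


Check if "de" is a subsequence of "cbabebe"
Greedy scan:
  Position 0 ('c'): no match needed
  Position 1 ('b'): no match needed
  Position 2 ('a'): no match needed
  Position 3 ('b'): no match needed
  Position 4 ('e'): no match needed
  Position 5 ('b'): no match needed
  Position 6 ('e'): no match needed
Only matched 0/2 characters => not a subsequence

0


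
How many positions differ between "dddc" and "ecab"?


Comparing "dddc" and "ecab" position by position:
  Position 0: 'd' vs 'e' => DIFFER
  Position 1: 'd' vs 'c' => DIFFER
  Position 2: 'd' vs 'a' => DIFFER
  Position 3: 'c' vs 'b' => DIFFER
Positions that differ: 4

4


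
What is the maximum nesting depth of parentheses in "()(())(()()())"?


Input: "()(())(()()())"
Tracking depth:
  Position 0 '(': depth becomes 1
  Position 1 ')': depth becomes 0
  Position 2 '(': depth becomes 1
  Position 3 '(': depth becomes 2
  Position 4 ')': depth becomes 1
  Position 5 ')': depth becomes 0
  Position 6 '(': depth becomes 1
  Position 7 '(': depth becomes 2
  Position 8 ')': depth becomes 1
  Position 9 '(': depth becomes 2
  Position 10 ')': depth becomes 1
  Position 11 '(': depth becomes 2
  Position 12 ')': depth becomes 1
  Position 13 ')': depth becomes 0
Maximum depth reached: 2

2


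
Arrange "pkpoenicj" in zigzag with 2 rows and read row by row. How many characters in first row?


Zigzag "pkpoenicj" into 2 rows:
Placing characters:
  'p' => row 0
  'k' => row 1
  'p' => row 0
  'o' => row 1
  'e' => row 0
  'n' => row 1
  'i' => row 0
  'c' => row 1
  'j' => row 0
Rows:
  Row 0: "ppeij"
  Row 1: "konc"
First row length: 5

5


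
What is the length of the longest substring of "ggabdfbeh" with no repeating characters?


Input: "ggabdfbeh"
Sliding window (track last position of each char):
  Position 0 ('g'): window [0,0] length 1 -- new best
  Position 1 ('g'): repeat (last at 0), move window start to 1
  Position 1 ('g'): window [1,1] length 1
  Position 2 ('a'): window [1,2] length 2 -- new best
  Position 3 ('b'): window [1,3] length 3 -- new best
  Position 4 ('d'): window [1,4] length 4 -- new best
  Position 5 ('f'): window [1,5] length 5 -- new best
  Position 6 ('b'): repeat (last at 3), move window start to 4
  Position 6 ('b'): window [4,6] length 3
  Position 7 ('e'): window [4,7] length 4
  Position 8 ('h'): window [4,8] length 5
Longest substring with no repeats: "gabdf" with length 5

5


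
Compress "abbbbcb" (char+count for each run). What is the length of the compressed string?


Input: abbbbcb
Runs:
  'a' x 1 => "a1"
  'b' x 4 => "b4"
  'c' x 1 => "c1"
  'b' x 1 => "b1"
Compressed: "a1b4c1b1"
Compressed length: 8

8


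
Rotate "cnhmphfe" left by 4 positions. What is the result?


Input: "cnhmphfe", rotate left by 4
First 4 characters: "cnhm"
Remaining characters: "phfe"
Concatenate remaining + first: "phfe" + "cnhm" = "phfecnhm"

phfecnhm


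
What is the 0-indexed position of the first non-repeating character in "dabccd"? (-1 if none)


Input: dabccd
Character frequencies:
  'a': 1
  'b': 1
  'c': 2
  'd': 2
Scanning left to right for freq == 1:
  Position 0 ('d'): freq=2, skip
  Position 1 ('a'): unique! => answer = 1

1


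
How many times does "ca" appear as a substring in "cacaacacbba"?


Searching for "ca" in "cacaacacbba"
Scanning each position:
  Position 0: "ca" => MATCH
  Position 1: "ac" => no
  Position 2: "ca" => MATCH
  Position 3: "aa" => no
  Position 4: "ac" => no
  Position 5: "ca" => MATCH
  Position 6: "ac" => no
  Position 7: "cb" => no
  Position 8: "bb" => no
  Position 9: "ba" => no
Total occurrences: 3

3


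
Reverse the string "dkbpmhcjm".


Input: dkbpmhcjm
Reading characters right to left:
  Position 8: 'm'
  Position 7: 'j'
  Position 6: 'c'
  Position 5: 'h'
  Position 4: 'm'
  Position 3: 'p'
  Position 2: 'b'
  Position 1: 'k'
  Position 0: 'd'
Reversed: mjchmpbkd

mjchmpbkd


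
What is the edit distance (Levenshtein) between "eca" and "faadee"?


Computing edit distance: "eca" -> "faadee"
DP table:
           f    a    a    d    e    e
      0    1    2    3    4    5    6
  e   1    1    2    3    4    4    5
  c   2    2    2    3    4    5    5
  a   3    3    2    2    3    4    5
Edit distance = dp[3][6] = 5

5


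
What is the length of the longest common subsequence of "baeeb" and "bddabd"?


LCS of "baeeb" and "bddabd"
DP table:
           b    d    d    a    b    d
      0    0    0    0    0    0    0
  b   0    1    1    1    1    1    1
  a   0    1    1    1    2    2    2
  e   0    1    1    1    2    2    2
  e   0    1    1    1    2    2    2
  b   0    1    1    1    2    3    3
LCS length = dp[5][6] = 3

3


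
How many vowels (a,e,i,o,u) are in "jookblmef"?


Input: jookblmef
Checking each character:
  'j' at position 0: consonant
  'o' at position 1: vowel (running total: 1)
  'o' at position 2: vowel (running total: 2)
  'k' at position 3: consonant
  'b' at position 4: consonant
  'l' at position 5: consonant
  'm' at position 6: consonant
  'e' at position 7: vowel (running total: 3)
  'f' at position 8: consonant
Total vowels: 3

3


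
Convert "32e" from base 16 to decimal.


Input: "32e" in base 16
Positional expansion:
  Digit '3' (value 3) x 16^2 = 768
  Digit '2' (value 2) x 16^1 = 32
  Digit 'e' (value 14) x 16^0 = 14
Sum = 814

814


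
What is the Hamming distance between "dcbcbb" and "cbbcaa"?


Comparing "dcbcbb" and "cbbcaa" position by position:
  Position 0: 'd' vs 'c' => differ
  Position 1: 'c' vs 'b' => differ
  Position 2: 'b' vs 'b' => same
  Position 3: 'c' vs 'c' => same
  Position 4: 'b' vs 'a' => differ
  Position 5: 'b' vs 'a' => differ
Total differences (Hamming distance): 4

4


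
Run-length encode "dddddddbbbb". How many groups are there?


Input: dddddddbbbb
Scanning for consecutive runs:
  Group 1: 'd' x 7 (positions 0-6)
  Group 2: 'b' x 4 (positions 7-10)
Total groups: 2

2


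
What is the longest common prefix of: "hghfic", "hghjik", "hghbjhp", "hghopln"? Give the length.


Words: hghfic, hghjik, hghbjhp, hghopln
  Position 0: all 'h' => match
  Position 1: all 'g' => match
  Position 2: all 'h' => match
  Position 3: ('f', 'j', 'b', 'o') => mismatch, stop
LCP = "hgh" (length 3)

3


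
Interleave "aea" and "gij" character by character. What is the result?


Interleaving "aea" and "gij":
  Position 0: 'a' from first, 'g' from second => "ag"
  Position 1: 'e' from first, 'i' from second => "ei"
  Position 2: 'a' from first, 'j' from second => "aj"
Result: ageiaj

ageiaj


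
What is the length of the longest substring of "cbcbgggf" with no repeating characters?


Input: "cbcbgggf"
Sliding window (track last position of each char):
  Position 0 ('c'): window [0,0] length 1 -- new best
  Position 1 ('b'): window [0,1] length 2 -- new best
  Position 2 ('c'): repeat (last at 0), move window start to 1
  Position 2 ('c'): window [1,2] length 2
  Position 3 ('b'): repeat (last at 1), move window start to 2
  Position 3 ('b'): window [2,3] length 2
  Position 4 ('g'): window [2,4] length 3 -- new best
  Position 5 ('g'): repeat (last at 4), move window start to 5
  Position 5 ('g'): window [5,5] length 1
  Position 6 ('g'): repeat (last at 5), move window start to 6
  Position 6 ('g'): window [6,6] length 1
  Position 7 ('f'): window [6,7] length 2
Longest substring with no repeats: "cbg" with length 3

3


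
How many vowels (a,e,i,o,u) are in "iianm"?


Input: iianm
Checking each character:
  'i' at position 0: vowel (running total: 1)
  'i' at position 1: vowel (running total: 2)
  'a' at position 2: vowel (running total: 3)
  'n' at position 3: consonant
  'm' at position 4: consonant
Total vowels: 3

3


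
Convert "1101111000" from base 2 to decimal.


Input: "1101111000" in base 2
Positional expansion:
  Digit '1' (value 1) x 2^9 = 512
  Digit '1' (value 1) x 2^8 = 256
  Digit '0' (value 0) x 2^7 = 0
  Digit '1' (value 1) x 2^6 = 64
  Digit '1' (value 1) x 2^5 = 32
  Digit '1' (value 1) x 2^4 = 16
  Digit '1' (value 1) x 2^3 = 8
  Digit '0' (value 0) x 2^2 = 0
  Digit '0' (value 0) x 2^1 = 0
  Digit '0' (value 0) x 2^0 = 0
Sum = 888

888


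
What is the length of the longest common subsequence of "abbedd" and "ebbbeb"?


LCS of "abbedd" and "ebbbeb"
DP table:
           e    b    b    b    e    b
      0    0    0    0    0    0    0
  a   0    0    0    0    0    0    0
  b   0    0    1    1    1    1    1
  b   0    0    1    2    2    2    2
  e   0    1    1    2    2    3    3
  d   0    1    1    2    2    3    3
  d   0    1    1    2    2    3    3
LCS length = dp[6][6] = 3

3


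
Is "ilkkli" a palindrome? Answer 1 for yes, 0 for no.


Input: ilkkli
Reversed: ilkkli
  Compare pos 0 ('i') with pos 5 ('i'): match
  Compare pos 1 ('l') with pos 4 ('l'): match
  Compare pos 2 ('k') with pos 3 ('k'): match
Result: palindrome

1


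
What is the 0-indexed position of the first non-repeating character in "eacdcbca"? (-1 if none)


Input: eacdcbca
Character frequencies:
  'a': 2
  'b': 1
  'c': 3
  'd': 1
  'e': 1
Scanning left to right for freq == 1:
  Position 0 ('e'): unique! => answer = 0

0


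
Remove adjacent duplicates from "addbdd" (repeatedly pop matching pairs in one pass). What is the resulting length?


Input: addbdd
Stack-based adjacent duplicate removal:
  Read 'a': push. Stack: a
  Read 'd': push. Stack: ad
  Read 'd': matches stack top 'd' => pop. Stack: a
  Read 'b': push. Stack: ab
  Read 'd': push. Stack: abd
  Read 'd': matches stack top 'd' => pop. Stack: ab
Final stack: "ab" (length 2)

2


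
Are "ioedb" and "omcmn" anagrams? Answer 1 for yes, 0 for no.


Strings: "ioedb", "omcmn"
Sorted first:  bdeio
Sorted second: cmmno
Differ at position 0: 'b' vs 'c' => not anagrams

0


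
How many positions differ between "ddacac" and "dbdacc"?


Comparing "ddacac" and "dbdacc" position by position:
  Position 0: 'd' vs 'd' => same
  Position 1: 'd' vs 'b' => DIFFER
  Position 2: 'a' vs 'd' => DIFFER
  Position 3: 'c' vs 'a' => DIFFER
  Position 4: 'a' vs 'c' => DIFFER
  Position 5: 'c' vs 'c' => same
Positions that differ: 4

4


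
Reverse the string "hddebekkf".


Input: hddebekkf
Reading characters right to left:
  Position 8: 'f'
  Position 7: 'k'
  Position 6: 'k'
  Position 5: 'e'
  Position 4: 'b'
  Position 3: 'e'
  Position 2: 'd'
  Position 1: 'd'
  Position 0: 'h'
Reversed: fkkebeddh

fkkebeddh


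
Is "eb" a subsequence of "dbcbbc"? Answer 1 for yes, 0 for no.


Check if "eb" is a subsequence of "dbcbbc"
Greedy scan:
  Position 0 ('d'): no match needed
  Position 1 ('b'): no match needed
  Position 2 ('c'): no match needed
  Position 3 ('b'): no match needed
  Position 4 ('b'): no match needed
  Position 5 ('c'): no match needed
Only matched 0/2 characters => not a subsequence

0


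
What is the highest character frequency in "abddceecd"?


Input: abddceecd
Character counts:
  'a': 1
  'b': 1
  'c': 2
  'd': 3
  'e': 2
Maximum frequency: 3

3


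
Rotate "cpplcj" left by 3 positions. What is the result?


Input: "cpplcj", rotate left by 3
First 3 characters: "cpp"
Remaining characters: "lcj"
Concatenate remaining + first: "lcj" + "cpp" = "lcjcpp"

lcjcpp


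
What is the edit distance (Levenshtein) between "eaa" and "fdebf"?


Computing edit distance: "eaa" -> "fdebf"
DP table:
           f    d    e    b    f
      0    1    2    3    4    5
  e   1    1    2    2    3    4
  a   2    2    2    3    3    4
  a   3    3    3    3    4    4
Edit distance = dp[3][5] = 4

4


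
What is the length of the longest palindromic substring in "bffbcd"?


Input: "bffbcd"
Checking substrings for palindromes:
  [0:4] "bffb" (len 4) => palindrome
  [1:3] "ff" (len 2) => palindrome
Longest palindromic substring: "bffb" with length 4

4


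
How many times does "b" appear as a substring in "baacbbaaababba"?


Searching for "b" in "baacbbaaababba"
Scanning each position:
  Position 0: "b" => MATCH
  Position 1: "a" => no
  Position 2: "a" => no
  Position 3: "c" => no
  Position 4: "b" => MATCH
  Position 5: "b" => MATCH
  Position 6: "a" => no
  Position 7: "a" => no
  Position 8: "a" => no
  Position 9: "b" => MATCH
  Position 10: "a" => no
  Position 11: "b" => MATCH
  Position 12: "b" => MATCH
  Position 13: "a" => no
Total occurrences: 6

6


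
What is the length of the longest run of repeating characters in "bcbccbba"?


Input: "bcbccbba"
Scanning for longest run:
  Position 1 ('c'): new char, reset run to 1
  Position 2 ('b'): new char, reset run to 1
  Position 3 ('c'): new char, reset run to 1
  Position 4 ('c'): continues run of 'c', length=2
  Position 5 ('b'): new char, reset run to 1
  Position 6 ('b'): continues run of 'b', length=2
  Position 7 ('a'): new char, reset run to 1
Longest run: 'c' with length 2

2


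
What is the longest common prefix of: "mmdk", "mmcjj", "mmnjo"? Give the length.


Words: mmdk, mmcjj, mmnjo
  Position 0: all 'm' => match
  Position 1: all 'm' => match
  Position 2: ('d', 'c', 'n') => mismatch, stop
LCP = "mm" (length 2)

2


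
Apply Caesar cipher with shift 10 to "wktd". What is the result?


Caesar cipher: shift "wktd" by 10
  'w' (pos 22) + 10 = pos 6 = 'g'
  'k' (pos 10) + 10 = pos 20 = 'u'
  't' (pos 19) + 10 = pos 3 = 'd'
  'd' (pos 3) + 10 = pos 13 = 'n'
Result: gudn

gudn


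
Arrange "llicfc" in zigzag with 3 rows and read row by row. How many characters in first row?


Zigzag "llicfc" into 3 rows:
Placing characters:
  'l' => row 0
  'l' => row 1
  'i' => row 2
  'c' => row 1
  'f' => row 0
  'c' => row 1
Rows:
  Row 0: "lf"
  Row 1: "lcc"
  Row 2: "i"
First row length: 2

2


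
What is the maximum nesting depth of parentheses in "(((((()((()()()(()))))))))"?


Input: "(((((()((()()()(()))))))))"
Tracking depth:
  Position 0 '(': depth becomes 1
  Position 1 '(': depth becomes 2
  Position 2 '(': depth becomes 3
  Position 3 '(': depth becomes 4
  Position 4 '(': depth becomes 5
  Position 5 '(': depth becomes 6
  Position 6 ')': depth becomes 5
  Position 7 '(': depth becomes 6
  Position 8 '(': depth becomes 7
  Position 9 '(': depth becomes 8
  Position 10 ')': depth becomes 7
  Position 11 '(': depth becomes 8
  Position 12 ')': depth becomes 7
  Position 13 '(': depth becomes 8
  Position 14 ')': depth becomes 7
  Position 15 '(': depth becomes 8
  Position 16 '(': depth becomes 9
  Position 17 ')': depth becomes 8
  Position 18 ')': depth becomes 7
  Position 19 ')': depth becomes 6
  Position 20 ')': depth becomes 5
  Position 21 ')': depth becomes 4
  Position 22 ')': depth becomes 3
  Position 23 ')': depth becomes 2
  Position 24 ')': depth becomes 1
  Position 25 ')': depth becomes 0
Maximum depth reached: 9

9


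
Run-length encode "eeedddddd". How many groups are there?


Input: eeedddddd
Scanning for consecutive runs:
  Group 1: 'e' x 3 (positions 0-2)
  Group 2: 'd' x 6 (positions 3-8)
Total groups: 2

2


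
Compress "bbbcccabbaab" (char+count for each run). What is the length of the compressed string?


Input: bbbcccabbaab
Runs:
  'b' x 3 => "b3"
  'c' x 3 => "c3"
  'a' x 1 => "a1"
  'b' x 2 => "b2"
  'a' x 2 => "a2"
  'b' x 1 => "b1"
Compressed: "b3c3a1b2a2b1"
Compressed length: 12

12


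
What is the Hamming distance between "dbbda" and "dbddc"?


Comparing "dbbda" and "dbddc" position by position:
  Position 0: 'd' vs 'd' => same
  Position 1: 'b' vs 'b' => same
  Position 2: 'b' vs 'd' => differ
  Position 3: 'd' vs 'd' => same
  Position 4: 'a' vs 'c' => differ
Total differences (Hamming distance): 2

2


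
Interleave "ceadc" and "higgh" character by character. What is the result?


Interleaving "ceadc" and "higgh":
  Position 0: 'c' from first, 'h' from second => "ch"
  Position 1: 'e' from first, 'i' from second => "ei"
  Position 2: 'a' from first, 'g' from second => "ag"
  Position 3: 'd' from first, 'g' from second => "dg"
  Position 4: 'c' from first, 'h' from second => "ch"
Result: cheiagdgch

cheiagdgch


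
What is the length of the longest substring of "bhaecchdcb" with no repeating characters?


Input: "bhaecchdcb"
Sliding window (track last position of each char):
  Position 0 ('b'): window [0,0] length 1 -- new best
  Position 1 ('h'): window [0,1] length 2 -- new best
  Position 2 ('a'): window [0,2] length 3 -- new best
  Position 3 ('e'): window [0,3] length 4 -- new best
  Position 4 ('c'): window [0,4] length 5 -- new best
  Position 5 ('c'): repeat (last at 4), move window start to 5
  Position 5 ('c'): window [5,5] length 1
  Position 6 ('h'): window [5,6] length 2
  Position 7 ('d'): window [5,7] length 3
  Position 8 ('c'): repeat (last at 5), move window start to 6
  Position 8 ('c'): window [6,8] length 3
  Position 9 ('b'): window [6,9] length 4
Longest substring with no repeats: "bhaec" with length 5

5
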